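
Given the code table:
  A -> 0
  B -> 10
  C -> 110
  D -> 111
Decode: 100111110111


Decoding:
10 -> B
0 -> A
111 -> D
110 -> C
111 -> D


Result: BADCD


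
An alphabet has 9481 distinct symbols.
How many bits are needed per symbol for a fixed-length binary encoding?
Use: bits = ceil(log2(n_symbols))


log2(9481) = 13.2108
Bracket: 2^13 = 8192 < 9481 <= 2^14 = 16384
So ceil(log2(9481)) = 14

bits = ceil(log2(9481)) = ceil(13.2108) = 14 bits


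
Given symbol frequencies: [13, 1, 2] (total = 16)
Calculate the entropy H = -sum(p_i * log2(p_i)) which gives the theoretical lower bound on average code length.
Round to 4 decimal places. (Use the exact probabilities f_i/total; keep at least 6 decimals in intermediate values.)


Per-symbol terms -p_i * log2(p_i) with p_i = f_i/16:
  p = 13/16 = 0.812500: log2(p) = -0.299560, -p*log2(p) = 0.243393
  p = 1/16 = 0.062500: log2(p) = -4.000000, -p*log2(p) = 0.250000
  p = 2/16 = 0.125000: log2(p) = -3.000000, -p*log2(p) = 0.375000
H = 0.243393 + 0.250000 + 0.375000 = 0.868393

H = 0.8684 bits/symbol


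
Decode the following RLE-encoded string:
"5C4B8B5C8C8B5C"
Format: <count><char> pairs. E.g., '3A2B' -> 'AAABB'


Expanding each <count><char> pair:
  5C -> 'CCCCC'
  4B -> 'BBBB'
  8B -> 'BBBBBBBB'
  5C -> 'CCCCC'
  8C -> 'CCCCCCCC'
  8B -> 'BBBBBBBB'
  5C -> 'CCCCC'

Decoded = CCCCCBBBBBBBBBBBBCCCCCCCCCCCCCBBBBBBBBCCCCC


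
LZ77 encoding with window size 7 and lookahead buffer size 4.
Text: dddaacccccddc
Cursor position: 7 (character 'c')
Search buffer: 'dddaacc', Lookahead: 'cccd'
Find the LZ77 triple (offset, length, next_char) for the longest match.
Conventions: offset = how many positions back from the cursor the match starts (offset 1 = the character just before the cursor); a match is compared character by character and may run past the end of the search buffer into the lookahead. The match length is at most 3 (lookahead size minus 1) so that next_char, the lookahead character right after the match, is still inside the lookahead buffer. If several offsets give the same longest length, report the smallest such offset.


Try each offset into the search buffer:
  offset=1 (pos 6, char 'c'): match length 3
  offset=2 (pos 5, char 'c'): match length 3
  offset=3 (pos 4, char 'a'): match length 0
  offset=4 (pos 3, char 'a'): match length 0
  offset=5 (pos 2, char 'd'): match length 0
  offset=6 (pos 1, char 'd'): match length 0
  offset=7 (pos 0, char 'd'): match length 0
Longest match has length 3, found at offsets 1, 2; take the smallest, offset 1.
next_char = character at position 7 + 3 = 10 -> 'd'

Best match: offset=1, length=3 (matching 'ccc' starting at position 6)
LZ77 triple: (1, 3, 'd')


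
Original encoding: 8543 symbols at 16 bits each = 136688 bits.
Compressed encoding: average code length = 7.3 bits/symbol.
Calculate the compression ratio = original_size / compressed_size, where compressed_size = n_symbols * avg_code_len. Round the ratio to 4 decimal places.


original_size = n_symbols * orig_bits = 8543 * 16 = 136688 bits
compressed_size = n_symbols * avg_code_len = 8543 * 7.3 = 62363.9 bits
ratio = original_size / compressed_size = 136688 / 62363.9 = 2.1918

Compression ratio = 2.1918


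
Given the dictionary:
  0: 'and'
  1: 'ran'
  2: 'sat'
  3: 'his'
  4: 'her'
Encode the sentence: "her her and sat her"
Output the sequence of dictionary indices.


Look up each word in the dictionary:
  'her' -> 4
  'her' -> 4
  'and' -> 0
  'sat' -> 2
  'her' -> 4

Encoded: [4, 4, 0, 2, 4]


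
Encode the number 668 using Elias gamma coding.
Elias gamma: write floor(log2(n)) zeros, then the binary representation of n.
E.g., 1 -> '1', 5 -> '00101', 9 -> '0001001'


num_bits = floor(log2(668)) + 1 = 10
leading_zeros = num_bits - 1 = 9
binary(668) = 1010011100

Elias gamma(668) = '000000000' + '1010011100' = 0000000001010011100 (19 bits)


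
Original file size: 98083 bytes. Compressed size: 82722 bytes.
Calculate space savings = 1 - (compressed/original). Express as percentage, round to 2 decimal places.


ratio = compressed/original = 82722/98083 = 0.843388
savings = 1 - ratio = 1 - 0.843388 = 0.156612
as a percentage: 0.156612 * 100 = 15.66%

Space savings = 1 - 82722/98083 = 15.66%


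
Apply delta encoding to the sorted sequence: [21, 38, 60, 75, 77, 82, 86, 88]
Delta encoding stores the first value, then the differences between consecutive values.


First value: 21
Deltas:
  38 - 21 = 17
  60 - 38 = 22
  75 - 60 = 15
  77 - 75 = 2
  82 - 77 = 5
  86 - 82 = 4
  88 - 86 = 2


Delta encoded: [21, 17, 22, 15, 2, 5, 4, 2]


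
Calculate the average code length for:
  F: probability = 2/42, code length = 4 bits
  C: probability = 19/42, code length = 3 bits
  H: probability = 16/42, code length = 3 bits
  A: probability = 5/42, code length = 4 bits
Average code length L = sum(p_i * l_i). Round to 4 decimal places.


Weighted contributions p_i * l_i:
  F: (2/42) * 4 = 8/42
  C: (19/42) * 3 = 57/42
  H: (16/42) * 3 = 48/42
  A: (5/42) * 4 = 20/42
Sum = (8 + 57 + 48 + 20)/42 = 133/42

L = 133/42 = 3.1667 bits/symbol


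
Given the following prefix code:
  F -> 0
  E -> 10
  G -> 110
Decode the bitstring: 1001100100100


Decoding step by step:
Bits 10 -> E
Bits 0 -> F
Bits 110 -> G
Bits 0 -> F
Bits 10 -> E
Bits 0 -> F
Bits 10 -> E
Bits 0 -> F


Decoded message: EFGFEFEF


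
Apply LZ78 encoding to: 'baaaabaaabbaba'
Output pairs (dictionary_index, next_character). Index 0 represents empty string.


LZ78 encoding steps:
Dictionary: {0: ''}
Step 1: w='' (idx 0), next='b' -> output (0, 'b'), add 'b' as idx 1
Step 2: w='' (idx 0), next='a' -> output (0, 'a'), add 'a' as idx 2
Step 3: w='a' (idx 2), next='a' -> output (2, 'a'), add 'aa' as idx 3
Step 4: w='a' (idx 2), next='b' -> output (2, 'b'), add 'ab' as idx 4
Step 5: w='aa' (idx 3), next='a' -> output (3, 'a'), add 'aaa' as idx 5
Step 6: w='b' (idx 1), next='b' -> output (1, 'b'), add 'bb' as idx 6
Step 7: w='ab' (idx 4), next='a' -> output (4, 'a'), add 'aba' as idx 7


Encoded: [(0, 'b'), (0, 'a'), (2, 'a'), (2, 'b'), (3, 'a'), (1, 'b'), (4, 'a')]


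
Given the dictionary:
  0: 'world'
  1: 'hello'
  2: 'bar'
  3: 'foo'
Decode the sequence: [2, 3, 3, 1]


Look up each index in the dictionary:
  2 -> 'bar'
  3 -> 'foo'
  3 -> 'foo'
  1 -> 'hello'

Decoded: "bar foo foo hello"


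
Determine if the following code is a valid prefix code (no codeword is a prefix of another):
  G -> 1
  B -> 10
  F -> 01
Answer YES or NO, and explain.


Checking each pair (does one codeword prefix another?):
  G='1' vs B='10': prefix -- VIOLATION

NO -- this is NOT a valid prefix code. G (1) is a prefix of B (10).


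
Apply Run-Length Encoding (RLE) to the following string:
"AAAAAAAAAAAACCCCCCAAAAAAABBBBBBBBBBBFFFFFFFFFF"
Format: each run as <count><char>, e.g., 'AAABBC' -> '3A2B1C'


Scanning runs left to right:
  i=0: run of 'A' x 12 -> '12A'
  i=12: run of 'C' x 6 -> '6C'
  i=18: run of 'A' x 7 -> '7A'
  i=25: run of 'B' x 11 -> '11B'
  i=36: run of 'F' x 10 -> '10F'

RLE = 12A6C7A11B10F


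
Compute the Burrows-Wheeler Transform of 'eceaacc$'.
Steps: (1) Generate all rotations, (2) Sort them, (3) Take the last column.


Rotations (sorted):
  0: $eceaacc -> last char: c
  1: aacc$ece -> last char: e
  2: acc$ecea -> last char: a
  3: c$eceaac -> last char: c
  4: cc$eceaa -> last char: a
  5: ceaacc$e -> last char: e
  6: eaacc$ec -> last char: c
  7: eceaacc$ -> last char: $


BWT = ceacaec$


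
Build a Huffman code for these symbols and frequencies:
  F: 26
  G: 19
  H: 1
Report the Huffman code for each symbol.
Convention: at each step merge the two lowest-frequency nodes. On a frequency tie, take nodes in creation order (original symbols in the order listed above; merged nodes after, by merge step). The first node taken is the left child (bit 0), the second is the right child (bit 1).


Huffman tree construction:
Step 1: Merge H(1) + G(19) = 20
Step 2: Merge (H+G)(20) + F(26) = 46
Read each symbol's code off the tree from the root (left child = 0, right child = 1).

Codes:
  F: 1 (length 1)
  G: 01 (length 2)
  H: 00 (length 2)
Average code length: 66/46 = 1.4348 bits/symbol


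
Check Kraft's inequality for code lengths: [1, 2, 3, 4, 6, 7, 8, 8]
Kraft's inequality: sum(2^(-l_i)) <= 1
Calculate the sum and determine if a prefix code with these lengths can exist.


Sum = 2^(-1) + 2^(-2) + 2^(-3) + 2^(-4) + 2^(-6) + 2^(-7) + 2^(-8) + 2^(-8)
    = 0.5 + 0.25 + 0.125 + 0.0625 + 0.015625 + 0.0078125 + 0.00390625 + 0.00390625
    = 248/256 = 0.96875
Since 0.96875 <= 1, Kraft's inequality IS satisfied.
A prefix code with these lengths CAN exist.

Kraft sum = 0.96875. Satisfied.


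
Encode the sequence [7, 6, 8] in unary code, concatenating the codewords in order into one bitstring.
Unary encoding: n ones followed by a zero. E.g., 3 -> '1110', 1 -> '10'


Encode each number as n ones followed by a terminating 0:
  7 -> 11111110 (8 bits)
  6 -> 1111110 (7 bits)
  8 -> 111111110 (9 bits)
Total length = 8 + 7 + 9 = 24 bits.

Unary([7, 6, 8]) = 111111101111110111111110 (24 bits)


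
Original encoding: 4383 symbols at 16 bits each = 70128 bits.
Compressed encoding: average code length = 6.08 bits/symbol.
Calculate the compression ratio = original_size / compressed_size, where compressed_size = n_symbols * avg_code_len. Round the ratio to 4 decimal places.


original_size = n_symbols * orig_bits = 4383 * 16 = 70128 bits
compressed_size = n_symbols * avg_code_len = 4383 * 6.08 = 26648.64 bits
ratio = original_size / compressed_size = 70128 / 26648.64 = 2.6316

Compression ratio = 2.6316


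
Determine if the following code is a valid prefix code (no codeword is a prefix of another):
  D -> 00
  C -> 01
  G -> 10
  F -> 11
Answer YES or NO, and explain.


Checking each pair (does one codeword prefix another?):
  D='00' vs C='01': no prefix
  D='00' vs G='10': no prefix
  D='00' vs F='11': no prefix
  C='01' vs D='00': no prefix
  C='01' vs G='10': no prefix
  C='01' vs F='11': no prefix
  G='10' vs D='00': no prefix
  G='10' vs C='01': no prefix
  G='10' vs F='11': no prefix
  F='11' vs D='00': no prefix
  F='11' vs C='01': no prefix
  F='11' vs G='10': no prefix
No violation found over all pairs.

YES -- this is a valid prefix code. No codeword is a prefix of any other codeword.


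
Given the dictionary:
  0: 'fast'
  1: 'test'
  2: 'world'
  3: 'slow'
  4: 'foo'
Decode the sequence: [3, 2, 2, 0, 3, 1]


Look up each index in the dictionary:
  3 -> 'slow'
  2 -> 'world'
  2 -> 'world'
  0 -> 'fast'
  3 -> 'slow'
  1 -> 'test'

Decoded: "slow world world fast slow test"


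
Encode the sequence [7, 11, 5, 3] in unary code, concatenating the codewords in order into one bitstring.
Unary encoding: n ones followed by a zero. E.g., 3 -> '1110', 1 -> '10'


Encode each number as n ones followed by a terminating 0:
  7 -> 11111110 (8 bits)
  11 -> 111111111110 (12 bits)
  5 -> 111110 (6 bits)
  3 -> 1110 (4 bits)
Total length = 8 + 12 + 6 + 4 = 30 bits.

Unary([7, 11, 5, 3]) = 111111101111111111101111101110 (30 bits)


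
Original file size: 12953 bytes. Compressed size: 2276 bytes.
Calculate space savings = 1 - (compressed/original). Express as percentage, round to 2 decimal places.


ratio = compressed/original = 2276/12953 = 0.175712
savings = 1 - ratio = 1 - 0.175712 = 0.824288
as a percentage: 0.824288 * 100 = 82.43%

Space savings = 1 - 2276/12953 = 82.43%


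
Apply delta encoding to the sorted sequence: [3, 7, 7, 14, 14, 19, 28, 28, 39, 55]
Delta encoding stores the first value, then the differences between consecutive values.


First value: 3
Deltas:
  7 - 3 = 4
  7 - 7 = 0
  14 - 7 = 7
  14 - 14 = 0
  19 - 14 = 5
  28 - 19 = 9
  28 - 28 = 0
  39 - 28 = 11
  55 - 39 = 16


Delta encoded: [3, 4, 0, 7, 0, 5, 9, 0, 11, 16]


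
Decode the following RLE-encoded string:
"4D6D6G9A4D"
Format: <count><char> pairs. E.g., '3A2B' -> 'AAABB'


Expanding each <count><char> pair:
  4D -> 'DDDD'
  6D -> 'DDDDDD'
  6G -> 'GGGGGG'
  9A -> 'AAAAAAAAA'
  4D -> 'DDDD'

Decoded = DDDDDDDDDDGGGGGGAAAAAAAAADDDD


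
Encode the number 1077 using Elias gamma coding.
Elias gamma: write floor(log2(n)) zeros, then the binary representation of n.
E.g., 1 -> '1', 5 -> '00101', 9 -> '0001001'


num_bits = floor(log2(1077)) + 1 = 11
leading_zeros = num_bits - 1 = 10
binary(1077) = 10000110101

Elias gamma(1077) = '0000000000' + '10000110101' = 000000000010000110101 (21 bits)


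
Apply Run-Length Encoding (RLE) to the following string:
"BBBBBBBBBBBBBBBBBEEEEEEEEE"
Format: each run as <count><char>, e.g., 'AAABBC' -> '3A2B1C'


Scanning runs left to right:
  i=0: run of 'B' x 17 -> '17B'
  i=17: run of 'E' x 9 -> '9E'

RLE = 17B9E


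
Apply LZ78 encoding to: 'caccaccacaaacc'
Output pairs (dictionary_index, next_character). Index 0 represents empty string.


LZ78 encoding steps:
Dictionary: {0: ''}
Step 1: w='' (idx 0), next='c' -> output (0, 'c'), add 'c' as idx 1
Step 2: w='' (idx 0), next='a' -> output (0, 'a'), add 'a' as idx 2
Step 3: w='c' (idx 1), next='c' -> output (1, 'c'), add 'cc' as idx 3
Step 4: w='a' (idx 2), next='c' -> output (2, 'c'), add 'ac' as idx 4
Step 5: w='c' (idx 1), next='a' -> output (1, 'a'), add 'ca' as idx 5
Step 6: w='ca' (idx 5), next='a' -> output (5, 'a'), add 'caa' as idx 6
Step 7: w='ac' (idx 4), next='c' -> output (4, 'c'), add 'acc' as idx 7


Encoded: [(0, 'c'), (0, 'a'), (1, 'c'), (2, 'c'), (1, 'a'), (5, 'a'), (4, 'c')]


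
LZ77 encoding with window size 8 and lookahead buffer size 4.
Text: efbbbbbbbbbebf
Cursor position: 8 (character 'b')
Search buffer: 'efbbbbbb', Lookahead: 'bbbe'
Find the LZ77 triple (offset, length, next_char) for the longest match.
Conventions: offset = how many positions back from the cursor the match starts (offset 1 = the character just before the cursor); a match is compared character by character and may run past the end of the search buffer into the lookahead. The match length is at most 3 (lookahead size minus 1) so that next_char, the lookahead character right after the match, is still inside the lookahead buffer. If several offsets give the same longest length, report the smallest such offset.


Try each offset into the search buffer:
  offset=1 (pos 7, char 'b'): match length 3
  offset=2 (pos 6, char 'b'): match length 3
  offset=3 (pos 5, char 'b'): match length 3
  offset=4 (pos 4, char 'b'): match length 3
  offset=5 (pos 3, char 'b'): match length 3
  offset=6 (pos 2, char 'b'): match length 3
  offset=7 (pos 1, char 'f'): match length 0
  offset=8 (pos 0, char 'e'): match length 0
Longest match has length 3, found at offsets 1, 2, 3, 4, 5, 6; take the smallest, offset 1.
next_char = character at position 8 + 3 = 11 -> 'e'

Best match: offset=1, length=3 (matching 'bbb' starting at position 7)
LZ77 triple: (1, 3, 'e')


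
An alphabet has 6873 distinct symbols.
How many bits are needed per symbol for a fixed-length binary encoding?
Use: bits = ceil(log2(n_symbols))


log2(6873) = 12.7467
Bracket: 2^12 = 4096 < 6873 <= 2^13 = 8192
So ceil(log2(6873)) = 13

bits = ceil(log2(6873)) = ceil(12.7467) = 13 bits


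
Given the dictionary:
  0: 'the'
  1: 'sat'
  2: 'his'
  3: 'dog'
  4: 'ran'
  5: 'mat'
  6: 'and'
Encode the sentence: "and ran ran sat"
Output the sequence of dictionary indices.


Look up each word in the dictionary:
  'and' -> 6
  'ran' -> 4
  'ran' -> 4
  'sat' -> 1

Encoded: [6, 4, 4, 1]


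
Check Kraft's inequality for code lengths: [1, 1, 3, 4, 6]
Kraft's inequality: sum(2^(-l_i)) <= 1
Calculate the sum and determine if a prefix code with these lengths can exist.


Sum = 2^(-1) + 2^(-1) + 2^(-3) + 2^(-4) + 2^(-6)
    = 0.5 + 0.5 + 0.125 + 0.0625 + 0.015625
    = 77/64 = 1.203125
Since 1.203125 > 1, Kraft's inequality is NOT satisfied.
A prefix code with these lengths CANNOT exist.

Kraft sum = 1.203125. Not satisfied.


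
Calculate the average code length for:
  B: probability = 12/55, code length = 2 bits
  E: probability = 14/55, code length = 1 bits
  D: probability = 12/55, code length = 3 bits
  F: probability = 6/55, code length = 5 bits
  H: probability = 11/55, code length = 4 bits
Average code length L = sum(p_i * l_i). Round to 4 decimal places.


Weighted contributions p_i * l_i:
  B: (12/55) * 2 = 24/55
  E: (14/55) * 1 = 14/55
  D: (12/55) * 3 = 36/55
  F: (6/55) * 5 = 30/55
  H: (11/55) * 4 = 44/55
Sum = (24 + 14 + 36 + 30 + 44)/55 = 148/55

L = 148/55 = 2.6909 bits/symbol


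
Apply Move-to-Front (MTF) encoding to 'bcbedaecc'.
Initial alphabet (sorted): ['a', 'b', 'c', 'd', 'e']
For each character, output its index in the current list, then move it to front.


MTF encoding:
'b': index 1 in ['a', 'b', 'c', 'd', 'e'] -> ['b', 'a', 'c', 'd', 'e']
'c': index 2 in ['b', 'a', 'c', 'd', 'e'] -> ['c', 'b', 'a', 'd', 'e']
'b': index 1 in ['c', 'b', 'a', 'd', 'e'] -> ['b', 'c', 'a', 'd', 'e']
'e': index 4 in ['b', 'c', 'a', 'd', 'e'] -> ['e', 'b', 'c', 'a', 'd']
'd': index 4 in ['e', 'b', 'c', 'a', 'd'] -> ['d', 'e', 'b', 'c', 'a']
'a': index 4 in ['d', 'e', 'b', 'c', 'a'] -> ['a', 'd', 'e', 'b', 'c']
'e': index 2 in ['a', 'd', 'e', 'b', 'c'] -> ['e', 'a', 'd', 'b', 'c']
'c': index 4 in ['e', 'a', 'd', 'b', 'c'] -> ['c', 'e', 'a', 'd', 'b']
'c': index 0 in ['c', 'e', 'a', 'd', 'b'] -> ['c', 'e', 'a', 'd', 'b']


Output: [1, 2, 1, 4, 4, 4, 2, 4, 0]


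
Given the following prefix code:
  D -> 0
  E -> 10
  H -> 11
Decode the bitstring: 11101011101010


Decoding step by step:
Bits 11 -> H
Bits 10 -> E
Bits 10 -> E
Bits 11 -> H
Bits 10 -> E
Bits 10 -> E
Bits 10 -> E


Decoded message: HEEHEEE


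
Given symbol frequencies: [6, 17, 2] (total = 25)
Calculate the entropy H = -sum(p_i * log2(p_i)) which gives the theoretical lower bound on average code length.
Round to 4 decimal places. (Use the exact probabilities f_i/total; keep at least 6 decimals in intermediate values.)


Per-symbol terms -p_i * log2(p_i) with p_i = f_i/25:
  p = 6/25 = 0.240000: log2(p) = -2.058894, -p*log2(p) = 0.494134
  p = 17/25 = 0.680000: log2(p) = -0.556393, -p*log2(p) = 0.378347
  p = 2/25 = 0.080000: log2(p) = -3.643856, -p*log2(p) = 0.291508
H = 0.494134 + 0.378347 + 0.291508 = 1.163989

H = 1.164 bits/symbol


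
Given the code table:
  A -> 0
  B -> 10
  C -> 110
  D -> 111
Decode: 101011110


Decoding:
10 -> B
10 -> B
111 -> D
10 -> B


Result: BBDB


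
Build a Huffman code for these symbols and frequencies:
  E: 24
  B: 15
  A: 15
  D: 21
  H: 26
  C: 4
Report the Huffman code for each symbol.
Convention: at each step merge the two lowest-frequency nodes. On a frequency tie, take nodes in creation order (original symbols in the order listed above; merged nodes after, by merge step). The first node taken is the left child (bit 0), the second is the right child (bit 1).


Huffman tree construction:
Step 1: Merge C(4) + B(15) = 19
Step 2: Merge A(15) + (C+B)(19) = 34
Step 3: Merge D(21) + E(24) = 45
Step 4: Merge H(26) + (A+(C+B))(34) = 60
Step 5: Merge (D+E)(45) + (H+(A+(C+B)))(60) = 105
Read each symbol's code off the tree from the root (left child = 0, right child = 1).

Codes:
  E: 01 (length 2)
  B: 1111 (length 4)
  A: 110 (length 3)
  D: 00 (length 2)
  H: 10 (length 2)
  C: 1110 (length 4)
Average code length: 263/105 = 2.5048 bits/symbol


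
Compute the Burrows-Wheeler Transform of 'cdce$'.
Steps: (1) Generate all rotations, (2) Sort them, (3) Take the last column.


Rotations (sorted):
  0: $cdce -> last char: e
  1: cdce$ -> last char: $
  2: ce$cd -> last char: d
  3: dce$c -> last char: c
  4: e$cdc -> last char: c


BWT = e$dcc


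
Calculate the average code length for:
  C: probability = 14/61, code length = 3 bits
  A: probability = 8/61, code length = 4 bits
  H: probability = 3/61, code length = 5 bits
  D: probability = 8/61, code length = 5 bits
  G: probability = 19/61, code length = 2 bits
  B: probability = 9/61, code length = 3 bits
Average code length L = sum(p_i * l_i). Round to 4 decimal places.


Weighted contributions p_i * l_i:
  C: (14/61) * 3 = 42/61
  A: (8/61) * 4 = 32/61
  H: (3/61) * 5 = 15/61
  D: (8/61) * 5 = 40/61
  G: (19/61) * 2 = 38/61
  B: (9/61) * 3 = 27/61
Sum = (42 + 32 + 15 + 40 + 38 + 27)/61 = 194/61

L = 194/61 = 3.1803 bits/symbol


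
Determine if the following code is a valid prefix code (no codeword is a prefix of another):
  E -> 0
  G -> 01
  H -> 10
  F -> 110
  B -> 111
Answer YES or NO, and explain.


Checking each pair (does one codeword prefix another?):
  E='0' vs G='01': prefix -- VIOLATION

NO -- this is NOT a valid prefix code. E (0) is a prefix of G (01).


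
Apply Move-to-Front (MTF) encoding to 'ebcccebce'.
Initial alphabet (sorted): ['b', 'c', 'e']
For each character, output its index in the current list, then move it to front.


MTF encoding:
'e': index 2 in ['b', 'c', 'e'] -> ['e', 'b', 'c']
'b': index 1 in ['e', 'b', 'c'] -> ['b', 'e', 'c']
'c': index 2 in ['b', 'e', 'c'] -> ['c', 'b', 'e']
'c': index 0 in ['c', 'b', 'e'] -> ['c', 'b', 'e']
'c': index 0 in ['c', 'b', 'e'] -> ['c', 'b', 'e']
'e': index 2 in ['c', 'b', 'e'] -> ['e', 'c', 'b']
'b': index 2 in ['e', 'c', 'b'] -> ['b', 'e', 'c']
'c': index 2 in ['b', 'e', 'c'] -> ['c', 'b', 'e']
'e': index 2 in ['c', 'b', 'e'] -> ['e', 'c', 'b']


Output: [2, 1, 2, 0, 0, 2, 2, 2, 2]


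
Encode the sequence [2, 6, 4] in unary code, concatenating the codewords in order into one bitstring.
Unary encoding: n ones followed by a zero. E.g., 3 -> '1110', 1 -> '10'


Encode each number as n ones followed by a terminating 0:
  2 -> 110 (3 bits)
  6 -> 1111110 (7 bits)
  4 -> 11110 (5 bits)
Total length = 3 + 7 + 5 = 15 bits.

Unary([2, 6, 4]) = 110111111011110 (15 bits)


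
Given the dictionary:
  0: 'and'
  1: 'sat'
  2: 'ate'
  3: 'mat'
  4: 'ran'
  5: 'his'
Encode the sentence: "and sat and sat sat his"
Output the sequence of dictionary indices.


Look up each word in the dictionary:
  'and' -> 0
  'sat' -> 1
  'and' -> 0
  'sat' -> 1
  'sat' -> 1
  'his' -> 5

Encoded: [0, 1, 0, 1, 1, 5]


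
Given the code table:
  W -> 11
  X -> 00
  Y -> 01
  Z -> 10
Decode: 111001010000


Decoding:
11 -> W
10 -> Z
01 -> Y
01 -> Y
00 -> X
00 -> X


Result: WZYYXX


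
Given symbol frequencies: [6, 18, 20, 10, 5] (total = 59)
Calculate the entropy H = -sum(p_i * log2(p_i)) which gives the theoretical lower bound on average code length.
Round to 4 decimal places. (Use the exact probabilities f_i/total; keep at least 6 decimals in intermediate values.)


Per-symbol terms -p_i * log2(p_i) with p_i = f_i/59:
  p = 6/59 = 0.101695: log2(p) = -3.297681, -p*log2(p) = 0.335357
  p = 18/59 = 0.305085: log2(p) = -1.712718, -p*log2(p) = 0.522524
  p = 20/59 = 0.338983: log2(p) = -1.560715, -p*log2(p) = 0.529056
  p = 10/59 = 0.169492: log2(p) = -2.560715, -p*log2(p) = 0.434019
  p = 5/59 = 0.084746: log2(p) = -3.560715, -p*log2(p) = 0.301756
H = 0.335357 + 0.522524 + 0.529056 + 0.434019 + 0.301756 = 2.122712

H = 2.1227 bits/symbol


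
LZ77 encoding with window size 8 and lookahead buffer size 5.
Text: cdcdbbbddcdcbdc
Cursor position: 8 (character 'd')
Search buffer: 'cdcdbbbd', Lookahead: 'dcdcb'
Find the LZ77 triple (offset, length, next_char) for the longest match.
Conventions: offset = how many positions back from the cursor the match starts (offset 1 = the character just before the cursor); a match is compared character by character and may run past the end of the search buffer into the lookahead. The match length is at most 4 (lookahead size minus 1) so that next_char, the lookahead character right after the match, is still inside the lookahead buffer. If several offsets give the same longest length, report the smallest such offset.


Try each offset into the search buffer:
  offset=1 (pos 7, char 'd'): match length 1
  offset=2 (pos 6, char 'b'): match length 0
  offset=3 (pos 5, char 'b'): match length 0
  offset=4 (pos 4, char 'b'): match length 0
  offset=5 (pos 3, char 'd'): match length 1
  offset=6 (pos 2, char 'c'): match length 0
  offset=7 (pos 1, char 'd'): match length 3
  offset=8 (pos 0, char 'c'): match length 0
Longest match has length 3 at offset 7.
next_char = character at position 8 + 3 = 11 -> 'c'

Best match: offset=7, length=3 (matching 'dcd' starting at position 1)
LZ77 triple: (7, 3, 'c')


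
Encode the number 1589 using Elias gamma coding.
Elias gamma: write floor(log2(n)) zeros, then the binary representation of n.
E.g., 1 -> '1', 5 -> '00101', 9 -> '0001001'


num_bits = floor(log2(1589)) + 1 = 11
leading_zeros = num_bits - 1 = 10
binary(1589) = 11000110101

Elias gamma(1589) = '0000000000' + '11000110101' = 000000000011000110101 (21 bits)


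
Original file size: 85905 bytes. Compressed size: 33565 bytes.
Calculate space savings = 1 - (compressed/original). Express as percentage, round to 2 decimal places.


ratio = compressed/original = 33565/85905 = 0.390722
savings = 1 - ratio = 1 - 0.390722 = 0.609278
as a percentage: 0.609278 * 100 = 60.93%

Space savings = 1 - 33565/85905 = 60.93%


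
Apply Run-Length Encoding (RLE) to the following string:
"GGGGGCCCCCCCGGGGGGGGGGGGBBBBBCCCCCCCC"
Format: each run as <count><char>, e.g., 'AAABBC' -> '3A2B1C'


Scanning runs left to right:
  i=0: run of 'G' x 5 -> '5G'
  i=5: run of 'C' x 7 -> '7C'
  i=12: run of 'G' x 12 -> '12G'
  i=24: run of 'B' x 5 -> '5B'
  i=29: run of 'C' x 8 -> '8C'

RLE = 5G7C12G5B8C


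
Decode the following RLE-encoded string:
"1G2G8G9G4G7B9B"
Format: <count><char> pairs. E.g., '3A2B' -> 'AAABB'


Expanding each <count><char> pair:
  1G -> 'G'
  2G -> 'GG'
  8G -> 'GGGGGGGG'
  9G -> 'GGGGGGGGG'
  4G -> 'GGGG'
  7B -> 'BBBBBBB'
  9B -> 'BBBBBBBBB'

Decoded = GGGGGGGGGGGGGGGGGGGGGGGGBBBBBBBBBBBBBBBB


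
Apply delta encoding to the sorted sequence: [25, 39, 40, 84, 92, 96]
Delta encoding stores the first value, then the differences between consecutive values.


First value: 25
Deltas:
  39 - 25 = 14
  40 - 39 = 1
  84 - 40 = 44
  92 - 84 = 8
  96 - 92 = 4


Delta encoded: [25, 14, 1, 44, 8, 4]


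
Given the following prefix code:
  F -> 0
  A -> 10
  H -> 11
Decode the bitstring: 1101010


Decoding step by step:
Bits 11 -> H
Bits 0 -> F
Bits 10 -> A
Bits 10 -> A


Decoded message: HFAA


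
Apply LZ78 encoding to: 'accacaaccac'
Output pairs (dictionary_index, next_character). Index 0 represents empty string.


LZ78 encoding steps:
Dictionary: {0: ''}
Step 1: w='' (idx 0), next='a' -> output (0, 'a'), add 'a' as idx 1
Step 2: w='' (idx 0), next='c' -> output (0, 'c'), add 'c' as idx 2
Step 3: w='c' (idx 2), next='a' -> output (2, 'a'), add 'ca' as idx 3
Step 4: w='ca' (idx 3), next='a' -> output (3, 'a'), add 'caa' as idx 4
Step 5: w='c' (idx 2), next='c' -> output (2, 'c'), add 'cc' as idx 5
Step 6: w='a' (idx 1), next='c' -> output (1, 'c'), add 'ac' as idx 6


Encoded: [(0, 'a'), (0, 'c'), (2, 'a'), (3, 'a'), (2, 'c'), (1, 'c')]


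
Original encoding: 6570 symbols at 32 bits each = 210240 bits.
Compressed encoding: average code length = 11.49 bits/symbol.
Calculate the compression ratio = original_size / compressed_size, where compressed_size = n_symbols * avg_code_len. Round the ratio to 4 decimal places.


original_size = n_symbols * orig_bits = 6570 * 32 = 210240 bits
compressed_size = n_symbols * avg_code_len = 6570 * 11.49 = 75489.3 bits
ratio = original_size / compressed_size = 210240 / 75489.3 = 2.785

Compression ratio = 2.785


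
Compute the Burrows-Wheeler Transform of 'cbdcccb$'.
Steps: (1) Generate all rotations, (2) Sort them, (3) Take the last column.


Rotations (sorted):
  0: $cbdcccb -> last char: b
  1: b$cbdccc -> last char: c
  2: bdcccb$c -> last char: c
  3: cb$cbdcc -> last char: c
  4: cbdcccb$ -> last char: $
  5: ccb$cbdc -> last char: c
  6: cccb$cbd -> last char: d
  7: dcccb$cb -> last char: b


BWT = bccc$cdb


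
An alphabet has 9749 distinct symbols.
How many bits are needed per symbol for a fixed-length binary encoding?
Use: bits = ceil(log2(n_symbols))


log2(9749) = 13.251
Bracket: 2^13 = 8192 < 9749 <= 2^14 = 16384
So ceil(log2(9749)) = 14

bits = ceil(log2(9749)) = ceil(13.251) = 14 bits


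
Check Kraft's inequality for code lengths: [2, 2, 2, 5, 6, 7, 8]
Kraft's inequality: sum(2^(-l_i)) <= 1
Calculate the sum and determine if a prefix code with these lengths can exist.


Sum = 2^(-2) + 2^(-2) + 2^(-2) + 2^(-5) + 2^(-6) + 2^(-7) + 2^(-8)
    = 0.25 + 0.25 + 0.25 + 0.03125 + 0.015625 + 0.0078125 + 0.00390625
    = 207/256 = 0.80859375
Since 0.80859375 <= 1, Kraft's inequality IS satisfied.
A prefix code with these lengths CAN exist.

Kraft sum = 0.80859375. Satisfied.


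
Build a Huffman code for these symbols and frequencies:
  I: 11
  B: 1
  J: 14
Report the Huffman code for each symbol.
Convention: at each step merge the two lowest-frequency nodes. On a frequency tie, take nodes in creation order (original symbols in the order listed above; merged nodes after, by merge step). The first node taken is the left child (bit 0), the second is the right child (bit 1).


Huffman tree construction:
Step 1: Merge B(1) + I(11) = 12
Step 2: Merge (B+I)(12) + J(14) = 26
Read each symbol's code off the tree from the root (left child = 0, right child = 1).

Codes:
  I: 01 (length 2)
  B: 00 (length 2)
  J: 1 (length 1)
Average code length: 38/26 = 1.4615 bits/symbol


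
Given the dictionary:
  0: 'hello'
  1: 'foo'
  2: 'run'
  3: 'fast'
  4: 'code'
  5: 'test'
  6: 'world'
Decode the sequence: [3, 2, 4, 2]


Look up each index in the dictionary:
  3 -> 'fast'
  2 -> 'run'
  4 -> 'code'
  2 -> 'run'

Decoded: "fast run code run"


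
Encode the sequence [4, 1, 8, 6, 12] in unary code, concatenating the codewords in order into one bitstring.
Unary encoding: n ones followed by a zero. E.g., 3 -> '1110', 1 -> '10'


Encode each number as n ones followed by a terminating 0:
  4 -> 11110 (5 bits)
  1 -> 10 (2 bits)
  8 -> 111111110 (9 bits)
  6 -> 1111110 (7 bits)
  12 -> 1111111111110 (13 bits)
Total length = 5 + 2 + 9 + 7 + 13 = 36 bits.

Unary([4, 1, 8, 6, 12]) = 111101011111111011111101111111111110 (36 bits)


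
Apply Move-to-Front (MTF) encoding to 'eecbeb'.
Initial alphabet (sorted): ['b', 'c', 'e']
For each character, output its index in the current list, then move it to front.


MTF encoding:
'e': index 2 in ['b', 'c', 'e'] -> ['e', 'b', 'c']
'e': index 0 in ['e', 'b', 'c'] -> ['e', 'b', 'c']
'c': index 2 in ['e', 'b', 'c'] -> ['c', 'e', 'b']
'b': index 2 in ['c', 'e', 'b'] -> ['b', 'c', 'e']
'e': index 2 in ['b', 'c', 'e'] -> ['e', 'b', 'c']
'b': index 1 in ['e', 'b', 'c'] -> ['b', 'e', 'c']


Output: [2, 0, 2, 2, 2, 1]


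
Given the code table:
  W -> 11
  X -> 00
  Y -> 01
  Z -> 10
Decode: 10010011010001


Decoding:
10 -> Z
01 -> Y
00 -> X
11 -> W
01 -> Y
00 -> X
01 -> Y


Result: ZYXWYXY


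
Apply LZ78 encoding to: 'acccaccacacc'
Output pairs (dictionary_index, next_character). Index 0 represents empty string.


LZ78 encoding steps:
Dictionary: {0: ''}
Step 1: w='' (idx 0), next='a' -> output (0, 'a'), add 'a' as idx 1
Step 2: w='' (idx 0), next='c' -> output (0, 'c'), add 'c' as idx 2
Step 3: w='c' (idx 2), next='c' -> output (2, 'c'), add 'cc' as idx 3
Step 4: w='a' (idx 1), next='c' -> output (1, 'c'), add 'ac' as idx 4
Step 5: w='c' (idx 2), next='a' -> output (2, 'a'), add 'ca' as idx 5
Step 6: w='ca' (idx 5), next='c' -> output (5, 'c'), add 'cac' as idx 6
Step 7: w='c' (idx 2), end of input -> output (2, '')


Encoded: [(0, 'a'), (0, 'c'), (2, 'c'), (1, 'c'), (2, 'a'), (5, 'c'), (2, '')]


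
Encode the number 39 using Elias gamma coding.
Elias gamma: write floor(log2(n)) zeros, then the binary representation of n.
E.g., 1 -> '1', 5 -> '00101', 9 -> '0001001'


num_bits = floor(log2(39)) + 1 = 6
leading_zeros = num_bits - 1 = 5
binary(39) = 100111

Elias gamma(39) = '00000' + '100111' = 00000100111 (11 bits)


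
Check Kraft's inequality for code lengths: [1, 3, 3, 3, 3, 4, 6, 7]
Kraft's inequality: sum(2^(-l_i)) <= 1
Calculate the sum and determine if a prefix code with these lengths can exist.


Sum = 2^(-1) + 2^(-3) + 2^(-3) + 2^(-3) + 2^(-3) + 2^(-4) + 2^(-6) + 2^(-7)
    = 0.5 + 0.125 + 0.125 + 0.125 + 0.125 + 0.0625 + 0.015625 + 0.0078125
    = 139/128 = 1.0859375
Since 1.0859375 > 1, Kraft's inequality is NOT satisfied.
A prefix code with these lengths CANNOT exist.

Kraft sum = 1.0859375. Not satisfied.


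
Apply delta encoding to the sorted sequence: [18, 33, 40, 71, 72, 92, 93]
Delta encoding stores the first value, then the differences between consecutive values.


First value: 18
Deltas:
  33 - 18 = 15
  40 - 33 = 7
  71 - 40 = 31
  72 - 71 = 1
  92 - 72 = 20
  93 - 92 = 1


Delta encoded: [18, 15, 7, 31, 1, 20, 1]


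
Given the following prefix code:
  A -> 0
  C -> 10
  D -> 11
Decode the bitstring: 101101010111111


Decoding step by step:
Bits 10 -> C
Bits 11 -> D
Bits 0 -> A
Bits 10 -> C
Bits 10 -> C
Bits 11 -> D
Bits 11 -> D
Bits 11 -> D


Decoded message: CDACCDDD


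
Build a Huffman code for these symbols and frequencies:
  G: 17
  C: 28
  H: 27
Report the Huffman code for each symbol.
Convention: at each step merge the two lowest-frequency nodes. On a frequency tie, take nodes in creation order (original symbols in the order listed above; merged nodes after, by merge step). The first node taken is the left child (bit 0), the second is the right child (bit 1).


Huffman tree construction:
Step 1: Merge G(17) + H(27) = 44
Step 2: Merge C(28) + (G+H)(44) = 72
Read each symbol's code off the tree from the root (left child = 0, right child = 1).

Codes:
  G: 10 (length 2)
  C: 0 (length 1)
  H: 11 (length 2)
Average code length: 116/72 = 1.6111 bits/symbol


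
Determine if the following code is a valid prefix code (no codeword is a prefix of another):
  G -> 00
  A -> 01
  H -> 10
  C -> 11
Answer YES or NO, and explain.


Checking each pair (does one codeword prefix another?):
  G='00' vs A='01': no prefix
  G='00' vs H='10': no prefix
  G='00' vs C='11': no prefix
  A='01' vs G='00': no prefix
  A='01' vs H='10': no prefix
  A='01' vs C='11': no prefix
  H='10' vs G='00': no prefix
  H='10' vs A='01': no prefix
  H='10' vs C='11': no prefix
  C='11' vs G='00': no prefix
  C='11' vs A='01': no prefix
  C='11' vs H='10': no prefix
No violation found over all pairs.

YES -- this is a valid prefix code. No codeword is a prefix of any other codeword.


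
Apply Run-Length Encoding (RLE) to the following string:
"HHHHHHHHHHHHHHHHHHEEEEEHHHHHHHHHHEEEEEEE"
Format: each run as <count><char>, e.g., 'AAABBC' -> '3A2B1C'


Scanning runs left to right:
  i=0: run of 'H' x 18 -> '18H'
  i=18: run of 'E' x 5 -> '5E'
  i=23: run of 'H' x 10 -> '10H'
  i=33: run of 'E' x 7 -> '7E'

RLE = 18H5E10H7E


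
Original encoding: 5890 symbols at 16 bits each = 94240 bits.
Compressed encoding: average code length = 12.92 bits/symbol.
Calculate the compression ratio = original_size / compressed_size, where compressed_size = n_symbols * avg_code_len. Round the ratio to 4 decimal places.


original_size = n_symbols * orig_bits = 5890 * 16 = 94240 bits
compressed_size = n_symbols * avg_code_len = 5890 * 12.92 = 76098.8 bits
ratio = original_size / compressed_size = 94240 / 76098.8 = 1.2384

Compression ratio = 1.2384


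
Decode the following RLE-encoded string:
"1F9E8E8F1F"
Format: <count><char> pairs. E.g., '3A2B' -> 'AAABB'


Expanding each <count><char> pair:
  1F -> 'F'
  9E -> 'EEEEEEEEE'
  8E -> 'EEEEEEEE'
  8F -> 'FFFFFFFF'
  1F -> 'F'

Decoded = FEEEEEEEEEEEEEEEEEFFFFFFFFF


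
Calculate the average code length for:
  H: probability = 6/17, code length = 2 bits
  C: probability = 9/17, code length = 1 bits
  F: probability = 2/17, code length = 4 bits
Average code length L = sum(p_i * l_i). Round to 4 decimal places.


Weighted contributions p_i * l_i:
  H: (6/17) * 2 = 12/17
  C: (9/17) * 1 = 9/17
  F: (2/17) * 4 = 8/17
Sum = (12 + 9 + 8)/17 = 29/17

L = 29/17 = 1.7059 bits/symbol


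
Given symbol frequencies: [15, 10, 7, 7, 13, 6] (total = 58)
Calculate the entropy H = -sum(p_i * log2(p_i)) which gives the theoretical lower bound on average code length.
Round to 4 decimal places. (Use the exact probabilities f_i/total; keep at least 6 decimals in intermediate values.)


Per-symbol terms -p_i * log2(p_i) with p_i = f_i/58:
  p = 15/58 = 0.258621: log2(p) = -1.951090, -p*log2(p) = 0.504592
  p = 10/58 = 0.172414: log2(p) = -2.536053, -p*log2(p) = 0.437251
  p = 7/58 = 0.120690: log2(p) = -3.050626, -p*log2(p) = 0.368179
  p = 7/58 = 0.120690: log2(p) = -3.050626, -p*log2(p) = 0.368179
  p = 13/58 = 0.224138: log2(p) = -2.157541, -p*log2(p) = 0.483587
  p = 6/58 = 0.103448: log2(p) = -3.273018, -p*log2(p) = 0.338588
H = 0.504592 + 0.437251 + 0.368179 + 0.368179 + 0.483587 + 0.338588 = 2.500376

H = 2.5004 bits/symbol


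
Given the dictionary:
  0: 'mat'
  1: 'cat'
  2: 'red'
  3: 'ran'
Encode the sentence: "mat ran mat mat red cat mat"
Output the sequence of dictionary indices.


Look up each word in the dictionary:
  'mat' -> 0
  'ran' -> 3
  'mat' -> 0
  'mat' -> 0
  'red' -> 2
  'cat' -> 1
  'mat' -> 0

Encoded: [0, 3, 0, 0, 2, 1, 0]


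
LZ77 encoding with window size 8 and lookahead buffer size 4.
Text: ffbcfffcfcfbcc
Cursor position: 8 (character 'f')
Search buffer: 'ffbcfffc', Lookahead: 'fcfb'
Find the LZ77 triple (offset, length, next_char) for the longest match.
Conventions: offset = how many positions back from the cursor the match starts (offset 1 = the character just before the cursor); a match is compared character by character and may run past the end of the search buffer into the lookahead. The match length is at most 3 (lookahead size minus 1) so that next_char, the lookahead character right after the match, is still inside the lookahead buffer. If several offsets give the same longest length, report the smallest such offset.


Try each offset into the search buffer:
  offset=1 (pos 7, char 'c'): match length 0
  offset=2 (pos 6, char 'f'): match length 3
  offset=3 (pos 5, char 'f'): match length 1
  offset=4 (pos 4, char 'f'): match length 1
  offset=5 (pos 3, char 'c'): match length 0
  offset=6 (pos 2, char 'b'): match length 0
  offset=7 (pos 1, char 'f'): match length 1
  offset=8 (pos 0, char 'f'): match length 1
Longest match has length 3 at offset 2.
next_char = character at position 8 + 3 = 11 -> 'b'

Best match: offset=2, length=3 (matching 'fcf' starting at position 6)
LZ77 triple: (2, 3, 'b')


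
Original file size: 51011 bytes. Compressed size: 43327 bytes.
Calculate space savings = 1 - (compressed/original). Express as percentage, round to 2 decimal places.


ratio = compressed/original = 43327/51011 = 0.849366
savings = 1 - ratio = 1 - 0.849366 = 0.150634
as a percentage: 0.150634 * 100 = 15.06%

Space savings = 1 - 43327/51011 = 15.06%


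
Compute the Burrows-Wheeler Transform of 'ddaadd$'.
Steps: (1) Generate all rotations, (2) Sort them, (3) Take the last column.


Rotations (sorted):
  0: $ddaadd -> last char: d
  1: aadd$dd -> last char: d
  2: add$dda -> last char: a
  3: d$ddaad -> last char: d
  4: daadd$d -> last char: d
  5: dd$ddaa -> last char: a
  6: ddaadd$ -> last char: $


BWT = ddadda$


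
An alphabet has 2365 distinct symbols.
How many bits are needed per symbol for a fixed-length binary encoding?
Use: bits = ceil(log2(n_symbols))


log2(2365) = 11.2076
Bracket: 2^11 = 2048 < 2365 <= 2^12 = 4096
So ceil(log2(2365)) = 12

bits = ceil(log2(2365)) = ceil(11.2076) = 12 bits


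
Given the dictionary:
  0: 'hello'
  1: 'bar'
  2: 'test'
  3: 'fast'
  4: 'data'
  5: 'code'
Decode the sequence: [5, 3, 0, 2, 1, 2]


Look up each index in the dictionary:
  5 -> 'code'
  3 -> 'fast'
  0 -> 'hello'
  2 -> 'test'
  1 -> 'bar'
  2 -> 'test'

Decoded: "code fast hello test bar test"


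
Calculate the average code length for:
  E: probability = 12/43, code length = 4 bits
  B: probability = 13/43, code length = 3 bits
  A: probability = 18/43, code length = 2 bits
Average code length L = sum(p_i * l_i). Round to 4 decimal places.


Weighted contributions p_i * l_i:
  E: (12/43) * 4 = 48/43
  B: (13/43) * 3 = 39/43
  A: (18/43) * 2 = 36/43
Sum = (48 + 39 + 36)/43 = 123/43

L = 123/43 = 2.8605 bits/symbol
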